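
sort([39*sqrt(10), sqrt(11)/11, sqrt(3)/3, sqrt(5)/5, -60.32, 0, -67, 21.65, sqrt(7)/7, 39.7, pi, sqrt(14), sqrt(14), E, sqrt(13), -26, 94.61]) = [-67, -60.32, -26, 0, sqrt(11)/11, sqrt(7)/7, sqrt(5)/5, sqrt(3)/3, E, pi, sqrt(13), sqrt(14), sqrt(14), 21.65, 39.7, 94.61, 39*sqrt(10)]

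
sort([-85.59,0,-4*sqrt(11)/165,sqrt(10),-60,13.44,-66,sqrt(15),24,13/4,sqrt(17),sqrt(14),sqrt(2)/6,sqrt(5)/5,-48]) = [-85.59,-66,-60,-48,-4*sqrt(11)/165,0,sqrt(2)/6,sqrt(5)/5,sqrt(10),13/4,sqrt(14),sqrt(15),sqrt(17),13.44,24]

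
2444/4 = 611 = 611.00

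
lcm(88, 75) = 6600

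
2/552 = 1/276 ≈ 0.00362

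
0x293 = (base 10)659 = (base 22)17l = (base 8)1223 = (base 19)1fd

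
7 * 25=175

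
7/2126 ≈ 0.00329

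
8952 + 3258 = 12210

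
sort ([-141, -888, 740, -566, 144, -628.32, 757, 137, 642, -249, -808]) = [-888, -808, -628.32, -566, -249, -141, 137, 144, 642, 740, 757]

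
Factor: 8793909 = 3^2*409^1*2389^1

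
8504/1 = 8504 = 8504.00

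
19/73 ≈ 0.260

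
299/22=13 + 13/22 ≈ 13.59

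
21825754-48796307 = -26970553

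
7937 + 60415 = 68352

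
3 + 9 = 12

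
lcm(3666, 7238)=282282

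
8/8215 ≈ 0.000974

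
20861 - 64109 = -43248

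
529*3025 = 1600225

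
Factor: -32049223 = -1*163^1*353^1*557^1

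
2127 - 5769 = -3642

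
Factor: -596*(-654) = 2^3*3^1*109^1*149^1 = 389784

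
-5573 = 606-6179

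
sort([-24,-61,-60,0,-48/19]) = [-61,-60,-24,-48/19,0]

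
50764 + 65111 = 115875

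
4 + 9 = 13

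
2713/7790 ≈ 0.348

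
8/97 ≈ 0.0825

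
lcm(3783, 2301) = 223197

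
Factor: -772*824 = -1*2^5*103^1*193^1 = -636128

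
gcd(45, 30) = 15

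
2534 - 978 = 1556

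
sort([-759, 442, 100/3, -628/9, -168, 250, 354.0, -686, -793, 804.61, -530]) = [-793, -759, -686, -530, -168, -628/9, 100/3, 250, 354.0, 442, 804.61]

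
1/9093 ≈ 0.000110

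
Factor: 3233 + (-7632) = -1 * 53^1 * 83^1 = -4399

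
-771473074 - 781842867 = -1553315941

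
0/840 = 0 = 0.00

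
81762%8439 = 5811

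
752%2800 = 752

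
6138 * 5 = 30690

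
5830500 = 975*5980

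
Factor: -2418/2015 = -1*2^1*3^1*5^(-1) = -6/5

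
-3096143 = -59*52477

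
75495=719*105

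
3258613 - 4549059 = -1290446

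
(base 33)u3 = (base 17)377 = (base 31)111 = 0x3e1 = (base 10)993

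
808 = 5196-4388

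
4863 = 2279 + 2584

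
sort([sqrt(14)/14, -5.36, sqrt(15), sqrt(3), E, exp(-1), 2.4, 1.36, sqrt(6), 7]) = [-5.36, sqrt(14)/14, exp(-1), 1.36, sqrt(3), 2.4, sqrt(6), E, sqrt(15), 7]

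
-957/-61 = 15 + 42/61 ≈ 15.69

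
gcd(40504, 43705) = 1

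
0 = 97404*0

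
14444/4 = 3611 = 3611.00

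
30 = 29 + 1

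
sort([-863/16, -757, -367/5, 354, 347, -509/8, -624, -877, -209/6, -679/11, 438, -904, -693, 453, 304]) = [-904, -877, -757, -693, -624, -367/5, -509/8, -679/11, -863/16, -209/6, 304, 347, 354, 438, 453]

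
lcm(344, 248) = 10664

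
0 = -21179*0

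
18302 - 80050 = -61748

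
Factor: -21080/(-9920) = 2^(-3) * 17^1 = 17/8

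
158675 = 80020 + 78655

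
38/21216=19/10608 ≈ 0.00179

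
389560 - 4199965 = -3810405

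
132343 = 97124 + 35219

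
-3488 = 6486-9974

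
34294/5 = 6858 + 4/5 = 6858.80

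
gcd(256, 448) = 64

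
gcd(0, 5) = 5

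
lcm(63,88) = 5544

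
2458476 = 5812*423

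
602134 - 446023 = 156111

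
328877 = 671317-342440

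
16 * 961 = 15376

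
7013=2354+4659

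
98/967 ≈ 0.101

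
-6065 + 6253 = 188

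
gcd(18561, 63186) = 3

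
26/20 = 13/10 = 1.30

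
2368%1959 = 409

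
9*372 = 3348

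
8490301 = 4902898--3587403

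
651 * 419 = 272769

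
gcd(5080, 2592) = 8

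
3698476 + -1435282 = 2263194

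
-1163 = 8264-9427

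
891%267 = 90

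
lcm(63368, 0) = 0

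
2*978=1956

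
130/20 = 6 + 1/2 = 6.50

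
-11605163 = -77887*149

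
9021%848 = 541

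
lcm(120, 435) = 3480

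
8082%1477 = 697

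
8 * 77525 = 620200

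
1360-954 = 406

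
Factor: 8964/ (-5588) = -1*3^3*11^ (-1)*83^1*127^ (-1) = -2241/1397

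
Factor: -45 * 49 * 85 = -1 * 3^2 * 5^2 * 7^2 * 17^1 = -187425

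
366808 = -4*(-91702)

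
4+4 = 8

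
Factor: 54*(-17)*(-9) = 2^1*3^5*17^1 = 8262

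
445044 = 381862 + 63182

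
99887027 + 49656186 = 149543213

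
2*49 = 98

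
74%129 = 74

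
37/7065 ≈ 0.00524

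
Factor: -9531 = -1*3^3*353^1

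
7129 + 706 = 7835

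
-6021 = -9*669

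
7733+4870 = 12603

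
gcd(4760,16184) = 952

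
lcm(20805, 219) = 20805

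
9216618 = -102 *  (-90359) 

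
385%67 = 50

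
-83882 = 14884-98766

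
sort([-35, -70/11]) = [-35, -70/11]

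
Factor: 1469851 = 1469851^1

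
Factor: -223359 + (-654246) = -1*3^1*5^1*41^1*1427^1 = -877605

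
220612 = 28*7879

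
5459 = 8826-3367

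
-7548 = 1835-9383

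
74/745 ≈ 0.0993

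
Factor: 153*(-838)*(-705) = 2^1*3^3*5^1*17^1*47^1*419^1 = 90390870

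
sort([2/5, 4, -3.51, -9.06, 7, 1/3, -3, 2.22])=[-9.06, -3.51, -3, 1/3, 2/5, 2.22, 4, 7]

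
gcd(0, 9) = 9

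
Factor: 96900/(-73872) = -1*2^(-2)*3^(-4)*5^2*17^1 = -425/324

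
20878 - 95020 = -74142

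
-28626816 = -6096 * 4696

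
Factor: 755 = 5^1 * 151^1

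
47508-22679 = 24829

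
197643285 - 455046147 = -257402862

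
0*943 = 0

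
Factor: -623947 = -1 * 623947^1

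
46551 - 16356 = 30195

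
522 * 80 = 41760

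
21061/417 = 50 + 211/417 ≈ 50.51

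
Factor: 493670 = 2^1*5^1*49367^1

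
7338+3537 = 10875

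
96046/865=111 + 31/865 ≈ 111.04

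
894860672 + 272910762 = 1167771434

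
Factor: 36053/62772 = 2^(-2)*3^(-1)*31^1*1163^1*5231^(-1)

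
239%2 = 1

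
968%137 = 9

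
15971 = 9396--6575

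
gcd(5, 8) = 1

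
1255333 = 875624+379709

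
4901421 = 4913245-11824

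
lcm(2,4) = 4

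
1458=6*243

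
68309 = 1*68309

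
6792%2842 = 1108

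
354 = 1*354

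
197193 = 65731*3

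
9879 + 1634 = 11513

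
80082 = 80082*1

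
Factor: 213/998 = 2^ (-1)*3^1*71^1*499^ (-1) 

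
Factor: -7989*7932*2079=-1*2^2*3^5*7^1*11^1*661^1*2663^1=-131743627092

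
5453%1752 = 197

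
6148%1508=116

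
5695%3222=2473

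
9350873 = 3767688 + 5583185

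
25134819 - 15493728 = 9641091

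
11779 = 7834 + 3945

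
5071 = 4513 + 558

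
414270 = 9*46030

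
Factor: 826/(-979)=-1 * 2^1 * 7^1 * 11^(-1) * 59^1 * 89^(-1)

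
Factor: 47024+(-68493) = -1 * 7^1 * 3067^1 = -21469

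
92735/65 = 18547/13 ≈ 1426.69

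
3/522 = 1/174≈0.00575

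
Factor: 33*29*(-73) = -1*3^1*11^1*29^1*73^1 = -69861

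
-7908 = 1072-8980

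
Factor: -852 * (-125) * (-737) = -1 * 2^2 * 3^1 * 5^3 * 11^1 * 67^1 * 71^1 = -78490500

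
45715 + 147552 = 193267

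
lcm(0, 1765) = 0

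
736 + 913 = 1649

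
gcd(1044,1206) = 18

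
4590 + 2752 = 7342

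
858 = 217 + 641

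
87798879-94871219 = -7072340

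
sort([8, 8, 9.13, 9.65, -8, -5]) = [-8, -5, 8, 8, 9.13, 9.65]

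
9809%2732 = 1613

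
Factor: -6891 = -1*3^1*2297^1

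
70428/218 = 35214/109 ≈ 323.06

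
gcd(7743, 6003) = 87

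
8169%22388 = 8169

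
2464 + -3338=-874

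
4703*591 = 2779473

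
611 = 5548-4937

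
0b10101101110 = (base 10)1390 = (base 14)714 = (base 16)56e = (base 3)1220111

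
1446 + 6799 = 8245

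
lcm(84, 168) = 168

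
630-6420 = -5790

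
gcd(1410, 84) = 6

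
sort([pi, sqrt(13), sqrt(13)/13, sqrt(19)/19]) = [sqrt(19)/19, sqrt(13)/13, pi, sqrt(13)]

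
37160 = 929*40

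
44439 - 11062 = 33377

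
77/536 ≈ 0.144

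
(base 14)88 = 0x78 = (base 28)48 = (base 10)120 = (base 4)1320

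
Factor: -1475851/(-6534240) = 2^(-5) * 3^(-1) * 5^(-1) * 13^1 * 107^1 * 1061^1 * 13613^(-1)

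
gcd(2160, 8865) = 45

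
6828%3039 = 750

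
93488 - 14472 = 79016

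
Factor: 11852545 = 5^1 * 163^1 * 14543^1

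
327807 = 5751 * 57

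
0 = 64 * 0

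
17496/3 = 5832 = 5832.00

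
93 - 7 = 86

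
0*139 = 0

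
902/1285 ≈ 0.702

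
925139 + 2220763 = 3145902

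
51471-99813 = -48342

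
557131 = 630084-72953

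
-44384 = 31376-75760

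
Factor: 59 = 59^1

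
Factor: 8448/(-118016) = -1*3^1*11^1*461^(-1) = -33/461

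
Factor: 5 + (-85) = -1*2^4*5^1 = -80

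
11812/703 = 16 + 564/703 ≈ 16.80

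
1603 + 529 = 2132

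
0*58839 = 0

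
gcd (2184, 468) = 156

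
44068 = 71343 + -27275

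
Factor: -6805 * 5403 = -1 * 3^1 * 5^1 * 1361^1 * 1801^1 = -36767415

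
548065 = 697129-149064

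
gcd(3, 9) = 3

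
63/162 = 7/18≈0.389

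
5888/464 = 12 + 20/29≈12.69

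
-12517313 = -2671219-9846094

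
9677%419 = 40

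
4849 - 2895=1954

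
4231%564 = 283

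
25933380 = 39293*660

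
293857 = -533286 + 827143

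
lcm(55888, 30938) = 1732528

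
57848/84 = 2066/3 ≈ 688.67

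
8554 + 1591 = 10145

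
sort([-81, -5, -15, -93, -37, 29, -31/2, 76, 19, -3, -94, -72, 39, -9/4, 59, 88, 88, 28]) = [-94, -93, -81, -72, -37, -31/2, -15, -5, -3, -9/4, 19, 28, 29, 39, 59, 76, 88, 88]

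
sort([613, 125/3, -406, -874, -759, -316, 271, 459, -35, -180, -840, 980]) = [-874, -840, -759, -406, -316, -180, -35, 125/3, 271, 459, 613, 980]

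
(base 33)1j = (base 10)52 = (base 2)110100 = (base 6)124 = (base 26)20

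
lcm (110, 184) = 10120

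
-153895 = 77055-230950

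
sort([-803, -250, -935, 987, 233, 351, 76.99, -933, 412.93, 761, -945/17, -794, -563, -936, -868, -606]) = [-936, -935, -933, -868, -803, -794, -606, -563, -250, -945/17, 76.99, 233, 351, 412.93, 761, 987]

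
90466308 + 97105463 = 187571771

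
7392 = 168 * 44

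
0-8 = -8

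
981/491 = 1 + 490/491 ≈ 2.00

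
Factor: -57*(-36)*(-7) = -1*2^2*3^3*7^1*19^1 = -14364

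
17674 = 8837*2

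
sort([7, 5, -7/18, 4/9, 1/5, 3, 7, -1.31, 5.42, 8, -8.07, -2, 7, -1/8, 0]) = [-8.07, -2, -1.31, -7/18, -1/8, 0, 1/5, 4/9, 3, 5, 5.42, 7, 7, 7, 8]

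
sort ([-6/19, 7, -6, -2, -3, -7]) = [-7, -6, -3, -2, -6/19, 7]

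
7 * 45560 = 318920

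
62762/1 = 62762 = 62762.00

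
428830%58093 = 22179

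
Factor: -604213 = -1*97^1*6229^1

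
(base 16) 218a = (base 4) 2012022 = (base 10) 8586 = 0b10000110001010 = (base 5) 233321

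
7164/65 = 110 + 14/65 ≈ 110.22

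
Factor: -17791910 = -1 * 2^1 * 5^1 * 1779191^1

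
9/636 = 3/212 ≈ 0.0142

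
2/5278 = 1/2639 ≈ 0.000379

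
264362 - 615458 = -351096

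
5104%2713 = 2391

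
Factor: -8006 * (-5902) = 2^2 * 13^1 * 227^1 * 4003^1 = 47251412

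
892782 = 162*5511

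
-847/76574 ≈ -0.0111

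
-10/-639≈0.0156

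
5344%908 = 804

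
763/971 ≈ 0.786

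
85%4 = 1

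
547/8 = 68+3/8 ≈ 68.38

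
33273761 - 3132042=30141719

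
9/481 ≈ 0.0187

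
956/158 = 6 + 4/79≈6.05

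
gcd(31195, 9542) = 367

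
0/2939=0=0.00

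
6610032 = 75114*88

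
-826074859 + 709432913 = -116641946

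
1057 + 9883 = 10940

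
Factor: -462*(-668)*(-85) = -1*2^3*3^1*5^1*7^1*11^1*17^1*167^1 = -26232360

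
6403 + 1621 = 8024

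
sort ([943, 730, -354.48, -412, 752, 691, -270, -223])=[-412, -354.48, -270, -223, 691, 730, 752, 943]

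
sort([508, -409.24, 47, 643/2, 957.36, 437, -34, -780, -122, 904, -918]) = [-918, -780, -409.24, -122, -34, 47, 643/2, 437, 508, 904, 957.36]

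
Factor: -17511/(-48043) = 3^1*13^1*107^(-1) = 39/107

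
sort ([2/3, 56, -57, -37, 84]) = [-57, -37, 2/3, 56, 84]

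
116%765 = 116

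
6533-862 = 5671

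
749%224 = 77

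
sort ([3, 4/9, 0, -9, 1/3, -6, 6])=[-9, -6, 0, 1/3, 4/9, 3, 6]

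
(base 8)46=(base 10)38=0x26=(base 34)14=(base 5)123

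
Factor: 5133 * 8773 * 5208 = 2^3 * 3^2 * 7^1 * 29^1 * 31^2 * 59^1 * 283^1 = 234525661272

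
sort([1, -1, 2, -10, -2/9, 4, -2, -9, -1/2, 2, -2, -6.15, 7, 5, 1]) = [-10, -9, -6.15, -2, -2, -1, -1/2, -2/9, 1, 1, 2, 2, 4, 5, 7]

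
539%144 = 107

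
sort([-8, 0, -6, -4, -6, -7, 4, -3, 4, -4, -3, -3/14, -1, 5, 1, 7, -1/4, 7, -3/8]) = [-8, -7, -6, -6, -4, -4, -3, -3, -1, -3/8, -1/4, -3/14, 0, 1, 4, 4, 5, 7, 7]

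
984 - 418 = 566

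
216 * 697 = 150552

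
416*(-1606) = -668096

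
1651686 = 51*32386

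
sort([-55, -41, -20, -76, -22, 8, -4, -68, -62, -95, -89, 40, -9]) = [-95, -89, -76, -68, -62, -55, -41, -22, -20, -9, -4, 8, 40]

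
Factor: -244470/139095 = -1 * 2^1 * 3^(-1) * 11^(-1) * 29^1 = -58/33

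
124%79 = 45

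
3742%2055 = 1687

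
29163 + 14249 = 43412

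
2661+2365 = 5026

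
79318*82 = 6504076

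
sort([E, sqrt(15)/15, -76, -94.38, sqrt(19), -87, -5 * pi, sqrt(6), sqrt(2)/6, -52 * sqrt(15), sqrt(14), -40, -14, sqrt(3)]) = [-52 * sqrt(15), -94.38, -87, -76, -40, -5 * pi, -14, sqrt(2)/6, sqrt(15)/15, sqrt(3), sqrt(6), E, sqrt(14), sqrt(19)]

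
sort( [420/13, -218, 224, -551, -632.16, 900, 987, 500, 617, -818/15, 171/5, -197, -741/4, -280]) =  [-632.16, -551, -280, -218, -197, -741/4, -818/15, 420/13, 171/5, 224, 500, 617, 900, 987]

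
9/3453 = 3/1151 ≈ 0.00261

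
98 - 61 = 37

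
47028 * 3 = 141084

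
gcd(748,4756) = 4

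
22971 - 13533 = 9438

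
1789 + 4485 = 6274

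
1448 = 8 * 181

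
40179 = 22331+17848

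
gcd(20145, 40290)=20145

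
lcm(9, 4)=36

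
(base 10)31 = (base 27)14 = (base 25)16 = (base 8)37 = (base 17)1e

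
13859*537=7442283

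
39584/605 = 65 + 259/605 ≈ 65.43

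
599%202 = 195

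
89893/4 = 22473+1/4 = 22473.25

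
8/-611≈-0.0131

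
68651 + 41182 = 109833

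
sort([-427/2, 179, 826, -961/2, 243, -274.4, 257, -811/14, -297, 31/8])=[-961/2, -297, -274.4, -427/2, -811/14, 31/8, 179, 243, 257, 826]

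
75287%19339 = 17270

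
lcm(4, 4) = 4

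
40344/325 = 124+44/325 ≈ 124.14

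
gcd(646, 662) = 2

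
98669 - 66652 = 32017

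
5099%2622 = 2477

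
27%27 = 0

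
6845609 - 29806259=-22960650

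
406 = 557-151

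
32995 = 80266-47271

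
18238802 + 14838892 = 33077694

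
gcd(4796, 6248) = 44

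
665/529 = 1 + 136/529 ≈ 1.26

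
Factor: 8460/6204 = 3^1 * 5^1 * 11^(-1) = 15/11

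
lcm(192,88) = 2112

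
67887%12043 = 7672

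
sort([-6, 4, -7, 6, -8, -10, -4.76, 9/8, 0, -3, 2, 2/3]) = [-10, -8, -7, -6, -4.76, -3, 0, 2/3, 9/8, 2, 4, 6]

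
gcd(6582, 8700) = 6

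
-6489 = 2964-9453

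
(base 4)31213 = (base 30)t1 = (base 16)367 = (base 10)871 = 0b1101100111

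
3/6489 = 1/2163 ≈ 0.000462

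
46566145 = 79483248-32917103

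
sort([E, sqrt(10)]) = [E, sqrt(10)]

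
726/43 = 16 + 38/43≈16.88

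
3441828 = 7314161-3872333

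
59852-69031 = -9179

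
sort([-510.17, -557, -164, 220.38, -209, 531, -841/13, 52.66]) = [-557, -510.17, -209, -164, -841/13, 52.66, 220.38, 531]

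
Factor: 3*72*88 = 2^6*3^3*11^1 = 19008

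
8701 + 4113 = 12814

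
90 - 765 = -675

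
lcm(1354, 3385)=6770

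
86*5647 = 485642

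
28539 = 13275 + 15264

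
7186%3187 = 812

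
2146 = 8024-5878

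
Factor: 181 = 181^1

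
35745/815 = 43 + 140/163 ≈ 43.86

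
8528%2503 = 1019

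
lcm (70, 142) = 4970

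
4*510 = 2040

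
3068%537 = 383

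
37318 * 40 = 1492720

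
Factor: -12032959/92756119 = -1*19^(-1)*479^1*25121^1*4881901^(-1)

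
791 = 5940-5149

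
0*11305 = 0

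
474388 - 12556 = 461832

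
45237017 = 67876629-22639612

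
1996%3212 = 1996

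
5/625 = 1/125 = 0.008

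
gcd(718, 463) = 1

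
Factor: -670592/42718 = -1 * 2^6 * 13^1 * 53^(-1) = -832/53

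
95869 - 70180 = 25689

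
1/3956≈0.000253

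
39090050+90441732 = 129531782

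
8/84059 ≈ 0.0000952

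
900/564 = 1 + 28/47 ≈ 1.60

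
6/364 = 3/182 ≈ 0.0165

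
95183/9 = 10575 + 8/9≈10575.89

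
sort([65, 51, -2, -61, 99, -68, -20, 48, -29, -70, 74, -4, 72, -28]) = [-70, -68, -61, -29, -28, -20, -4, -2, 48, 51, 65, 72, 74, 99]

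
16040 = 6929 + 9111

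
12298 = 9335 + 2963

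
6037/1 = 6037 = 6037.00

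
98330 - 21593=76737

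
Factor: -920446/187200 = -1 * 2^(-5) * 3^(-2) * 5^(-2) * 13^(-1) * 67^1 * 6869^1 = -460223/93600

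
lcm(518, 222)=1554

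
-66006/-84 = 785 + 11/14 ≈ 785.79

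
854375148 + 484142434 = 1338517582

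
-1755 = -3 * 585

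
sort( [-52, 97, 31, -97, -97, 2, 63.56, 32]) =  [-97, -97, -52, 2, 31, 32, 63.56, 97]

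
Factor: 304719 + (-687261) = -1*2^1*3^1*103^1*619^1 = -382542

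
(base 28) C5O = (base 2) 10010101100100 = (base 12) 5658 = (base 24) GEK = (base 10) 9572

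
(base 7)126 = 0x45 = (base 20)39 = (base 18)3f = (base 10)69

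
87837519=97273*903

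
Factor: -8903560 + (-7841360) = -1*2^3*3^1*5^1*23^1*6067^1 = -16744920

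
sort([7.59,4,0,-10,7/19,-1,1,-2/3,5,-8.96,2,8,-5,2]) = [-10,-8.96,-5,-1,-2/3,0,7/19,1,2,2,4,5,7.59,8]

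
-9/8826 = -3/2942 ≈ -0.00102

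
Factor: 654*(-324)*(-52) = 2^5*3^5*13^1*109^1 = 11018592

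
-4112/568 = -7 - 17/71 ≈ -7.24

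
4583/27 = 169 + 20/27 ≈ 169.74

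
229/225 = 1 + 4/225 ≈ 1.02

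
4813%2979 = 1834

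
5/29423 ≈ 0.000170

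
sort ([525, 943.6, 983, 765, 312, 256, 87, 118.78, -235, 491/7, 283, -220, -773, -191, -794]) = [-794, -773, -235, -220, -191, 491/7, 87, 118.78, 256, 283, 312, 525, 765, 943.6, 983]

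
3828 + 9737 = 13565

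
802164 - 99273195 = -98471031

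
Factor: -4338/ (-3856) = 2^ (-3) * 3^2 = 9/8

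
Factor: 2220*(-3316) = -1*2^4*3^1*5^1*37^1*829^1 = -7361520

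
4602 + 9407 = 14009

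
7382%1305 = 857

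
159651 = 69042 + 90609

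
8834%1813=1582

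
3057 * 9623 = 29417511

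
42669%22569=20100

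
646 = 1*646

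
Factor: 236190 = 2^1*3^1*5^1*7873^1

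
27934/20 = 1396 + 7/10 = 1396.70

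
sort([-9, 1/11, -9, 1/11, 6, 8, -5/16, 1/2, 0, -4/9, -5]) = [-9, -9, -5, -4/9, -5/16, 0, 1/11, 1/11, 1/2, 6, 8]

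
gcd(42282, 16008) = 174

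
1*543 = 543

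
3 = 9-6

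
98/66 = 1 + 16/33 ≈ 1.48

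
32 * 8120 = 259840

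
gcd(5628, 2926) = 14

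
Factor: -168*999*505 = -1*2^3*3^4*5^1*7^1*37^1*101^1 = -84755160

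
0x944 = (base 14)c16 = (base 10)2372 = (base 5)33442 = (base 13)1106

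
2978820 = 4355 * 684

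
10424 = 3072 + 7352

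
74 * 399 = 29526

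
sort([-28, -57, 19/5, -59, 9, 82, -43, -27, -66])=[-66, -59, -57, -43, -28, -27, 19/5, 9, 82]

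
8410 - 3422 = 4988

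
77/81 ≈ 0.951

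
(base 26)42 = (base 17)64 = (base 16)6a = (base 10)106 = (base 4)1222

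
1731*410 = 709710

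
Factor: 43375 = 5^3*347^1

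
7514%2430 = 224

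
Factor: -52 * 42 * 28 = -1 * 2^5 * 3^1 * 7^2 * 13^1 = -61152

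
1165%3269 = 1165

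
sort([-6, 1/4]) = [-6, 1/4]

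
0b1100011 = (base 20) 4j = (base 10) 99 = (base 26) 3l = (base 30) 39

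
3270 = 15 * 218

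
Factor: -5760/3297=-1 * 2^7 * 3^1 * 5^1 * 7^(-1) * 157^(-1)=-1920/1099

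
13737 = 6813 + 6924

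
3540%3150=390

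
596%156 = 128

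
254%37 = 32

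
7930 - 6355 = 1575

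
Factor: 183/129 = 43^(-1)*61^1 = 61/43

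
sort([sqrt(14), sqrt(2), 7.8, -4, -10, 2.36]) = [-10, -4, sqrt(2), 2.36, sqrt(14), 7.8]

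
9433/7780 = 1 + 1653/7780 ≈ 1.21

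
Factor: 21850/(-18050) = -1 * 19^(-1) * 23^1 = -23/19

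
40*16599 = 663960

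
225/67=3 + 24/67 ≈ 3.36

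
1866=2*933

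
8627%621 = 554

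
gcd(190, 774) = 2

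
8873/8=1109 + 1/8 ≈ 1109.13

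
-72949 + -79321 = -152270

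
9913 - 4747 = 5166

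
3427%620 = 327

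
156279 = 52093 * 3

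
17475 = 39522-22047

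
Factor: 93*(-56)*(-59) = 2^3*3^1*7^1*31^1*59^1 = 307272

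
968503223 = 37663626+930839597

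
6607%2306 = 1995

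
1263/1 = 1263 = 1263.00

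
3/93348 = 1/31116 ≈ 0.0000321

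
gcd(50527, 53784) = 1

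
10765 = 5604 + 5161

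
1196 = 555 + 641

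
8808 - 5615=3193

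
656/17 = 38 + 10/17 ≈ 38.59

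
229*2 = 458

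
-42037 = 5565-47602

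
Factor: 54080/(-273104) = -1 * 2^2 * 5^1 * 101^(-1) = -20/101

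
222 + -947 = -725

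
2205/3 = 735 = 735.00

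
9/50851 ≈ 0.000177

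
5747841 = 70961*81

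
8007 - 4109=3898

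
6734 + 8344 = 15078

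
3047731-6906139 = -3858408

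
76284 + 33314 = 109598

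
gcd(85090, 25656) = 2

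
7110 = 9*790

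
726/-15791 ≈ -0.0460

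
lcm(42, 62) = 1302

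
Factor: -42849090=-1 * 2^1 * 3^2 * 5^1 * 476101^1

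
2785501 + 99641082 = 102426583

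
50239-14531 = 35708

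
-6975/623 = -11 - 122/623 ≈ -11.20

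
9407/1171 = 8 + 39/1171 ≈ 8.03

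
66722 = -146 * (-457)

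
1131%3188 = 1131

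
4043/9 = 449 + 2/9 ≈ 449.22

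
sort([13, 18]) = [13, 18]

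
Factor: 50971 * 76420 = 2^2 * 5^1 * 3821^1 * 50971^1 = 3895203820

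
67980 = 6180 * 11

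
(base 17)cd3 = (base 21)87h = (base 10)3692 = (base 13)18b0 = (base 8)7154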